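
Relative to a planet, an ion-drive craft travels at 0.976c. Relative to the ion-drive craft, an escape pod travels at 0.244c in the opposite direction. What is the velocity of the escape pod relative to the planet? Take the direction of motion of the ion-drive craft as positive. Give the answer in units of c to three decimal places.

With v = 0.976 and u' = -0.244 (in units of c),
u = (u' + v)/(1 + u'v/c²):
u = (-0.244 + 0.976) / (1 + (-0.244)·0.976) = 0.7320/0.7619 = 0.9608

+0.961c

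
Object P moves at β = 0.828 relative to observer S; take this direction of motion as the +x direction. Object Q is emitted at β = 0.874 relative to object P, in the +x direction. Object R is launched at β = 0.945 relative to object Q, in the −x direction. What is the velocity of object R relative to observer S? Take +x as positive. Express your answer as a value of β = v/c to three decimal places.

β = +0.634

Apply u = (u' + v)/(1 + u'v/c²) successively, working outward toward observer S.
Start: velocity of object P relative to observer S = 0.8280c.
Compose with object Q (u' = 0.874 in object P frame): u_1 = (0.874 + 0.828) / (1 + 0.874·0.828) = 1.7020/1.7237 = 0.9874.
Compose with object R (u' = -0.945 in object Q frame): u_2 = (-0.945 + 0.987) / (1 + (-0.945)·0.987) = 0.0424/0.0669 = 0.6344.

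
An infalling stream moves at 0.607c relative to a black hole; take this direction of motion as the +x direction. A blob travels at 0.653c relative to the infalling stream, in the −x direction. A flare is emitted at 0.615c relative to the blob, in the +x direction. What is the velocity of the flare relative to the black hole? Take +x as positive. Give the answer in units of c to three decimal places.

Apply u = (u' + v)/(1 + u'v/c²) successively, working outward toward the black hole.
Start: velocity of the infalling stream relative to the black hole = 0.6070c.
Compose with the blob (u' = -0.653 in the infalling stream frame): u_1 = (-0.653 + 0.607) / (1 + (-0.653)·0.607) = -0.0460/0.6036 = -0.0762.
Compose with the flare (u' = 0.615 in the blob frame): u_2 = (0.615 + (-0.076)) / (1 + 0.615·(-0.076)) = 0.5388/0.9531 = 0.5653.

+0.565c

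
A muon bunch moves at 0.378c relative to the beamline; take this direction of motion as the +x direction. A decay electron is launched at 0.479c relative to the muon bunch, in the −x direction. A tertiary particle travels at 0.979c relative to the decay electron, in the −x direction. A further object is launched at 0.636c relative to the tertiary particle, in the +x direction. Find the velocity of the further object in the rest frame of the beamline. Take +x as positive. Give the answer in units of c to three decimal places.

-0.928c

Apply u = (u' + v)/(1 + u'v/c²) successively, working outward toward the beamline.
Start: velocity of the muon bunch relative to the beamline = 0.3780c.
Compose with the decay electron (u' = -0.479 in the muon bunch frame): u_1 = (-0.479 + 0.378) / (1 + (-0.479)·0.378) = -0.1010/0.8189 = -0.1233.
Compose with the tertiary particle (u' = -0.979 in the decay electron frame): u_2 = (-0.979 + (-0.123)) / (1 + (-0.979)·(-0.123)) = -1.1023/1.1207 = -0.9836.
Compose with the further object (u' = 0.636 in the tertiary particle frame): u_3 = (0.636 + (-0.984)) / (1 + 0.636·(-0.984)) = -0.3476/0.3744 = -0.9282.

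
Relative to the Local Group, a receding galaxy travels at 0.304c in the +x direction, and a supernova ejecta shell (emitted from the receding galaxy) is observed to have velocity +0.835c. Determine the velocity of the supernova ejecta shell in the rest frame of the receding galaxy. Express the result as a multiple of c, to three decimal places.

+0.712c

Invert the composition law: u' = (u − v)/(1 − uv/c²).
u' = (0.835 − 0.304) / (1 − (0.835)(0.304)) = 0.5310/0.7462 = 0.7116.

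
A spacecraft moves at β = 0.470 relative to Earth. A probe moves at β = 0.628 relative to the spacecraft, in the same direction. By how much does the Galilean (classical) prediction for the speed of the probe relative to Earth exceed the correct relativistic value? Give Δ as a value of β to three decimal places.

Galilean: u_cl = 0.628 + 0.470 = 1.0980.
Relativistic: u_rel = (0.628 + 0.470) / (1 + 0.628·0.470) = 1.0980/1.2952 = 0.8478.
Δ = 1.0980 − 0.8478 = 0.2502.
(The classical prediction exceeds c; the relativistic result does not.)

Δ = 0.250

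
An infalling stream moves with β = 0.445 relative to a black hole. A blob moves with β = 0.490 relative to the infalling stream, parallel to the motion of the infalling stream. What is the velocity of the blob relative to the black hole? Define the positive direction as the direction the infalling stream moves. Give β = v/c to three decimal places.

With v = 0.445 and u' = 0.490 (in units of c),
u = (u' + v)/(1 + u'v/c²):
u = (0.490 + 0.445) / (1 + 0.490·0.445) = 0.9350/1.2181 = 0.7676

β = 0.768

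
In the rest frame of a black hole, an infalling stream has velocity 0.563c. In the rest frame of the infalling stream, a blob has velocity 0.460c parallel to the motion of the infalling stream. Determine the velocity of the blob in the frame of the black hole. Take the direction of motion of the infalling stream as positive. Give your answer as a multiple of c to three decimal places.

With v = 0.563 and u' = 0.460 (in units of c),
u = (u' + v)/(1 + u'v/c²):
u = (0.460 + 0.563) / (1 + 0.460·0.563) = 1.0230/1.2590 = 0.8126
(Galilean addition would give +1.023c, exceeding c.)

0.813c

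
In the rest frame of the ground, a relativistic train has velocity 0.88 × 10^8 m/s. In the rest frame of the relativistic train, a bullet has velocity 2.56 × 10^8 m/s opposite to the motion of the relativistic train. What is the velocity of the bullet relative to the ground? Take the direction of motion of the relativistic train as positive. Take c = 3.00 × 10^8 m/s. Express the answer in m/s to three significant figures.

-2.24 × 10^8 m/s

In units of c (dividing by 3.00 × 10^8 m/s): v = 0.293, u' = -0.853.
u = (u' + v)/(1 + u'v/c²):
u = (-0.853 + 0.293) / (1 + (-0.853)·0.293) = -0.5600/0.7497 = -0.7470
(Galilean addition would give -0.560c.)
Converting back: u = -0.7470 × 3.00 × 10^8 m/s.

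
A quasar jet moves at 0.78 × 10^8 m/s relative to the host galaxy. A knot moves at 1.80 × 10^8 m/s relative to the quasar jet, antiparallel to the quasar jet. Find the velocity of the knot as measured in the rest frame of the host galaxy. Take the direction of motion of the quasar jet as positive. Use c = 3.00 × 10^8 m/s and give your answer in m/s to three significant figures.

-1.21 × 10^8 m/s

In units of c (dividing by 3.00 × 10^8 m/s): v = 0.260, u' = -0.600.
u = (u' + v)/(1 + u'v/c²):
u = (-0.600 + 0.260) / (1 + (-0.600)·0.260) = -0.3400/0.8440 = -0.4028
Converting back: u = -0.4028 × 3.00 × 10^8 m/s.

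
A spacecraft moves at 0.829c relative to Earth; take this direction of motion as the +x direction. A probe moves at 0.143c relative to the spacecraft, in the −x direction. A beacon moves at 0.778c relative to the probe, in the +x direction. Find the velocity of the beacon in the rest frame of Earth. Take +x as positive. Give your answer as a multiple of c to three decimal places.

+0.969c

Apply u = (u' + v)/(1 + u'v/c²) successively, working outward toward Earth.
Start: velocity of the spacecraft relative to Earth = 0.8290c.
Compose with the probe (u' = -0.143 in the spacecraft frame): u_1 = (-0.143 + 0.829) / (1 + (-0.143)·0.829) = 0.6860/0.8815 = 0.7783.
Compose with the beacon (u' = 0.778 in the probe frame): u_2 = (0.778 + 0.778) / (1 + 0.778·0.778) = 1.5563/1.6055 = 0.9693.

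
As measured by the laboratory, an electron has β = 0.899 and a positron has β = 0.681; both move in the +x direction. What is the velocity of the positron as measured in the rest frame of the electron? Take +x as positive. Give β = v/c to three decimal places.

β = -0.562

β_A = 0.899, β_B = 0.681.
Transform to A's frame with the inverse velocity-addition law: u' = (u − v)/(1 − uv/c²), taking u = β_B and v = β_A.
u' = (0.681 − 0.899) / (1 − (0.899)(0.681)) = -0.2180/0.3878 = -0.5622.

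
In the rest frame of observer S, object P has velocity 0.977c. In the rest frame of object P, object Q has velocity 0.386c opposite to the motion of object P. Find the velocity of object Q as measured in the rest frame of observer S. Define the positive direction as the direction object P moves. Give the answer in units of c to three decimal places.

+0.949c

With v = 0.977 and u' = -0.386 (in units of c),
u = (u' + v)/(1 + u'v/c²):
u = (-0.386 + 0.977) / (1 + (-0.386)·0.977) = 0.5910/0.6229 = 0.9488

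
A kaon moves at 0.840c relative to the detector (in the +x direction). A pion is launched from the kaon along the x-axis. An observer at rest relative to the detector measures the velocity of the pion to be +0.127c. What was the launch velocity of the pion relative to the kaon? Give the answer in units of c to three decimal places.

-0.798c

Invert the composition law: u' = (u − v)/(1 − uv/c²).
u' = (0.127 − 0.840) / (1 − (0.127)(0.840)) = -0.7130/0.8933 = -0.7981.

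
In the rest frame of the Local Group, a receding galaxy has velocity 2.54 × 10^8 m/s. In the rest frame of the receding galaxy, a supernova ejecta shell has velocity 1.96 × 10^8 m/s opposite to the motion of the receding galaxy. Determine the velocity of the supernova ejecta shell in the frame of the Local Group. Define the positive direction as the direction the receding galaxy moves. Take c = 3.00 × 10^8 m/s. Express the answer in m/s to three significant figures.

+1.30 × 10^8 m/s

In units of c (dividing by 3.00 × 10^8 m/s): v = 0.847, u' = -0.653.
u = (u' + v)/(1 + u'v/c²):
u = (-0.653 + 0.847) / (1 + (-0.653)·0.847) = 0.1933/0.4468 = 0.4327
Converting back: u = 0.4327 × 3.00 × 10^8 m/s.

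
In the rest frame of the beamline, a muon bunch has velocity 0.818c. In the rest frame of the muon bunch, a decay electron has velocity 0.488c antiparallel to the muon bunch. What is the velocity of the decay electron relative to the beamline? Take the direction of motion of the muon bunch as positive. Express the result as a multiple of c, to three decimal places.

With v = 0.818 and u' = -0.488 (in units of c),
u = (u' + v)/(1 + u'v/c²):
u = (-0.488 + 0.818) / (1 + (-0.488)·0.818) = 0.3300/0.6008 = 0.5493

+0.549c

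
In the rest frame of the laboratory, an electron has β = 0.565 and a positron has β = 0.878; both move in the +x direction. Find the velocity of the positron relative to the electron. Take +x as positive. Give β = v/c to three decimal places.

β = +0.621

β_A = 0.565, β_B = 0.878.
Transform to A's frame with the inverse velocity-addition law: u' = (u − v)/(1 − uv/c²), taking u = β_B and v = β_A.
u' = (0.878 − 0.565) / (1 − (0.565)(0.878)) = 0.3130/0.5039 = 0.6211.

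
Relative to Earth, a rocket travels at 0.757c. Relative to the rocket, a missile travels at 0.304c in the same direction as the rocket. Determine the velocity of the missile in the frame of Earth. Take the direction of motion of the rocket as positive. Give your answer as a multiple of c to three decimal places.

With v = 0.757 and u' = 0.304 (in units of c),
u = (u' + v)/(1 + u'v/c²):
u = (0.304 + 0.757) / (1 + 0.304·0.757) = 1.0610/1.2301 = 0.8625

0.863c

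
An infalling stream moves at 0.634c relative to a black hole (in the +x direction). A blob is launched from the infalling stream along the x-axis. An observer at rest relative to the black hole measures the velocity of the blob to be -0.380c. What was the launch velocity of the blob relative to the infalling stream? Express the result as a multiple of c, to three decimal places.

-0.817c

Invert the composition law: u' = (u − v)/(1 − uv/c²).
u' = (-0.380 − 0.634) / (1 − (-0.380)(0.634)) = -1.0140/1.2409 = -0.8171.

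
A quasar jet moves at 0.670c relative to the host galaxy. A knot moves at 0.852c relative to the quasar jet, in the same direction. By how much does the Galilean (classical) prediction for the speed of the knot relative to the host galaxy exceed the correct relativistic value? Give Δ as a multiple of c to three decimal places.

Galilean: u_cl = 0.852 + 0.670 = 1.5220.
Relativistic: u_rel = (0.852 + 0.670) / (1 + 0.852·0.670) = 1.5220/1.5708 = 0.9689.
Δ = 1.5220 − 0.9689 = 0.5531.
(The classical prediction exceeds c; the relativistic result does not.)

Δ = 0.553c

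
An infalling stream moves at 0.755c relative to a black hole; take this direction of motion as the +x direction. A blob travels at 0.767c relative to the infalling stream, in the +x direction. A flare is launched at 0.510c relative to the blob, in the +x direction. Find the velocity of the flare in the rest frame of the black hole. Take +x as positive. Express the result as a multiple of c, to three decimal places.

Apply u = (u' + v)/(1 + u'v/c²) successively, working outward toward the black hole.
Start: velocity of the infalling stream relative to the black hole = 0.7550c.
Compose with the blob (u' = 0.767 in the infalling stream frame): u_1 = (0.767 + 0.755) / (1 + 0.767·0.755) = 1.5220/1.5791 = 0.9638.
Compose with the flare (u' = 0.510 in the blob frame): u_2 = (0.510 + 0.964) / (1 + 0.510·0.964) = 1.4738/1.4916 = 0.9881.

0.988c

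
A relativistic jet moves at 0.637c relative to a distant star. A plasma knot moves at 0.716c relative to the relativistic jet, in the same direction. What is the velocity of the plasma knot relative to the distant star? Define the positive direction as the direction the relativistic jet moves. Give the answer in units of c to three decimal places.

0.929c

With v = 0.637 and u' = 0.716 (in units of c),
u = (u' + v)/(1 + u'v/c²):
u = (0.716 + 0.637) / (1 + 0.716·0.637) = 1.3530/1.4561 = 0.9292
(Galilean addition would give +1.353c, exceeding c.)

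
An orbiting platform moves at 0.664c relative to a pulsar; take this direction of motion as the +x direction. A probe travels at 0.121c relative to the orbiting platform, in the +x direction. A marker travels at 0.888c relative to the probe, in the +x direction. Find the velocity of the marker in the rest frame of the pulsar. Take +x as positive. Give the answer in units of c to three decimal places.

Apply u = (u' + v)/(1 + u'v/c²) successively, working outward toward the pulsar.
Start: velocity of the orbiting platform relative to the pulsar = 0.6640c.
Compose with the probe (u' = 0.121 in the orbiting platform frame): u_1 = (0.121 + 0.664) / (1 + 0.121·0.664) = 0.7850/1.0803 = 0.7266.
Compose with the marker (u' = 0.888 in the probe frame): u_2 = (0.888 + 0.727) / (1 + 0.888·0.727) = 1.6146/1.6452 = 0.9814.

0.981c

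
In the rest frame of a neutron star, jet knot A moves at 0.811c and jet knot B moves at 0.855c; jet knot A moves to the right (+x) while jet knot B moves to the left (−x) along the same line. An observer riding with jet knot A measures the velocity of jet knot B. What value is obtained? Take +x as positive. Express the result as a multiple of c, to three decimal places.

β_A = 0.811, β_B = -0.855.
Transform to A's frame with the inverse velocity-addition law: u' = (u − v)/(1 − uv/c²), taking u = β_B and v = β_A.
u' = (-0.855 − 0.811) / (1 − (0.811)(-0.855)) = -1.6660/1.6934 = -0.9838.

-0.984c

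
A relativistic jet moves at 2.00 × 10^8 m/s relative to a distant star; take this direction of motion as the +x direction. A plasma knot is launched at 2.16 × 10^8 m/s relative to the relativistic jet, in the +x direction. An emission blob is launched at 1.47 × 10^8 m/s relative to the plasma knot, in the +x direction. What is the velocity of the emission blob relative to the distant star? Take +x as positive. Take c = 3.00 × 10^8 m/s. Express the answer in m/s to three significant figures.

2.93 × 10^8 m/s

Apply u = (u' + v)/(1 + u'v/c²) successively, working outward toward the distant star.
(Dividing each given speed by c = 3.00 × 10^8 m/s to work in units of c.)
Start: velocity of the relativistic jet relative to the distant star = 0.6667c.
Compose with the plasma knot (u' = 0.720 in the relativistic jet frame): u_1 = (0.720 + 0.667) / (1 + 0.720·0.667) = 1.3867/1.4800 = 0.9369.
Compose with the emission blob (u' = 0.490 in the plasma knot frame): u_2 = (0.490 + 0.937) / (1 + 0.490·0.937) = 1.4269/1.4591 = 0.9780.
So u = 0.9780 × 3.00 × 10^8 m/s.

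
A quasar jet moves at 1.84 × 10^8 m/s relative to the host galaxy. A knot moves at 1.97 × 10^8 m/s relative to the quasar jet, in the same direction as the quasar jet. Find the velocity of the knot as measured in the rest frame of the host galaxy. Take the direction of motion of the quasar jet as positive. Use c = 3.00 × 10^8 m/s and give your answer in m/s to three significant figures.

2.72 × 10^8 m/s

In units of c (dividing by 3.00 × 10^8 m/s): v = 0.613, u' = 0.657.
u = (u' + v)/(1 + u'v/c²):
u = (0.657 + 0.613) / (1 + 0.657·0.613) = 1.2700/1.4028 = 0.9054
Converting back: u = 0.9054 × 3.00 × 10^8 m/s.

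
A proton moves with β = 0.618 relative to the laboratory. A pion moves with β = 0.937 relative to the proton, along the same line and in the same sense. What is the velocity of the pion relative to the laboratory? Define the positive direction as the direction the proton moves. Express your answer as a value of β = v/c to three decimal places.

With v = 0.618 and u' = 0.937 (in units of c),
u = (u' + v)/(1 + u'v/c²):
u = (0.937 + 0.618) / (1 + 0.937·0.618) = 1.5550/1.5791 = 0.9848
(Galilean addition would give +1.555c, exceeding c.)

β = 0.985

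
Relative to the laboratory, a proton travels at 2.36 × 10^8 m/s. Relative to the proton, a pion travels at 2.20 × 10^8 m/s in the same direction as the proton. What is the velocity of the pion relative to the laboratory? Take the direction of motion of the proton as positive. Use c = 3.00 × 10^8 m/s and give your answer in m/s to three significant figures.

2.89 × 10^8 m/s

In units of c (dividing by 3.00 × 10^8 m/s): v = 0.787, u' = 0.733.
u = (u' + v)/(1 + u'v/c²):
u = (0.733 + 0.787) / (1 + 0.733·0.787) = 1.5200/1.5769 = 0.9639
(Galilean addition would give +1.520c, exceeding c.)
Converting back: u = 0.9639 × 3.00 × 10^8 m/s.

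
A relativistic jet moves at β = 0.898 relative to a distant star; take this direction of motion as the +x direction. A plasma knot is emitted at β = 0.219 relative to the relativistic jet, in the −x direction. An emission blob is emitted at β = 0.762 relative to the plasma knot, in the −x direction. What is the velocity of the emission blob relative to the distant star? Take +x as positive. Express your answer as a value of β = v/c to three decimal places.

β = +0.234

Apply u = (u' + v)/(1 + u'v/c²) successively, working outward toward the distant star.
Start: velocity of the relativistic jet relative to the distant star = 0.8980c.
Compose with the plasma knot (u' = -0.219 in the relativistic jet frame): u_1 = (-0.219 + 0.898) / (1 + (-0.219)·0.898) = 0.6790/0.8033 = 0.8452.
Compose with the emission blob (u' = -0.762 in the plasma knot frame): u_2 = (-0.762 + 0.845) / (1 + (-0.762)·0.845) = 0.0832/0.3559 = 0.2338.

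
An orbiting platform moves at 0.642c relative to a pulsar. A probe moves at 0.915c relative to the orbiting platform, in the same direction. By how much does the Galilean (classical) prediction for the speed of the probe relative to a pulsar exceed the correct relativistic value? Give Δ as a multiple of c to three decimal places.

Galilean: u_cl = 0.915 + 0.642 = 1.5570.
Relativistic: u_rel = (0.915 + 0.642) / (1 + 0.915·0.642) = 1.5570/1.5874 = 0.9808.
Δ = 1.5570 − 0.9808 = 0.5762.
(The classical prediction exceeds c; the relativistic result does not.)

Δ = 0.576c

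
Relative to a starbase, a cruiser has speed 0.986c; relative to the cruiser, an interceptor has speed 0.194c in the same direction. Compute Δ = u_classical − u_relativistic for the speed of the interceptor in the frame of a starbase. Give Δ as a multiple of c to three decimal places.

Galilean: u_cl = 0.194 + 0.986 = 1.1800.
Relativistic: u_rel = (0.194 + 0.986) / (1 + 0.194·0.986) = 1.1800/1.1913 = 0.9905.
Δ = 1.1800 − 0.9905 = 0.1895.
(The classical prediction exceeds c; the relativistic result does not.)

Δ = 0.189c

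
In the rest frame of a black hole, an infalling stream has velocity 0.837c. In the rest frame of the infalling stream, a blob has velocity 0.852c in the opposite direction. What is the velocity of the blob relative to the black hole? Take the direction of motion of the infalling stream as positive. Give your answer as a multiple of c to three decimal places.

With v = 0.837 and u' = -0.852 (in units of c),
u = (u' + v)/(1 + u'v/c²):
u = (-0.852 + 0.837) / (1 + (-0.852)·0.837) = -0.0150/0.2869 = -0.0523

-0.052c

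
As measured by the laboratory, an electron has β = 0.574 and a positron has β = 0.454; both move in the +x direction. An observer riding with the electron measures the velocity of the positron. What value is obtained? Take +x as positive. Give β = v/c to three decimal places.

β = -0.162

β_A = 0.574, β_B = 0.454.
Transform to A's frame with the inverse velocity-addition law: u' = (u − v)/(1 − uv/c²), taking u = β_B and v = β_A.
u' = (0.454 − 0.574) / (1 − (0.574)(0.454)) = -0.1200/0.7394 = -0.1623.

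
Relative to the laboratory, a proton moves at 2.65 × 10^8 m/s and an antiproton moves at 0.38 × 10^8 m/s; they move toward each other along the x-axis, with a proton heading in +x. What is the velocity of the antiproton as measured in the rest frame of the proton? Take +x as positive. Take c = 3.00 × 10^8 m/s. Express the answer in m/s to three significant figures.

β_A = 0.883, β_B = -0.127 (dividing each by c = 3.00 × 10^8 m/s).
Transform to A's frame with the inverse velocity-addition law: u' = (u − v)/(1 − uv/c²), taking u = β_B and v = β_A.
u' = (-0.127 − 0.883) / (1 − (0.883)(-0.127)) = -1.0100/1.1119 = -0.9084.
u' = -0.9084 × 3.00 × 10^8 m/s.

-2.73 × 10^8 m/s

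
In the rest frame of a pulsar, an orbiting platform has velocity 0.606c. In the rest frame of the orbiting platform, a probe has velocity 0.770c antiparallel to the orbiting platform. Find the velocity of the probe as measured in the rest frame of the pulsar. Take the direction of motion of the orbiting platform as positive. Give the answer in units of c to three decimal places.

With v = 0.606 and u' = -0.770 (in units of c),
u = (u' + v)/(1 + u'v/c²):
u = (-0.770 + 0.606) / (1 + (-0.770)·0.606) = -0.1640/0.5334 = -0.3075

-0.307c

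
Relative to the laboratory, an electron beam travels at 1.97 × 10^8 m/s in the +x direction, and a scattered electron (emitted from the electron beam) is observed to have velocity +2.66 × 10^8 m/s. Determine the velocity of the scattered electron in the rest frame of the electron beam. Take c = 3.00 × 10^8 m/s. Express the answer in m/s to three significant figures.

v = 0.657c, u = 0.887c.
Invert the composition law: u' = (u − v)/(1 − uv/c²).
u' = (0.887 − 0.657) / (1 − (0.887)(0.657)) = 0.2300/0.4178 = 0.5506.
u' = 0.5506 × 3.00 × 10^8 m/s.

+1.65 × 10^8 m/s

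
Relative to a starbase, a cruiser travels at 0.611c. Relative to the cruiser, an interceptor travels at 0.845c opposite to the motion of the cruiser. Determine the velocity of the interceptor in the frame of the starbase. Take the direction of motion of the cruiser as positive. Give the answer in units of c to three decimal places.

-0.484c

With v = 0.611 and u' = -0.845 (in units of c),
u = (u' + v)/(1 + u'v/c²):
u = (-0.845 + 0.611) / (1 + (-0.845)·0.611) = -0.2340/0.4837 = -0.4838
(Galilean addition would give -0.234c.)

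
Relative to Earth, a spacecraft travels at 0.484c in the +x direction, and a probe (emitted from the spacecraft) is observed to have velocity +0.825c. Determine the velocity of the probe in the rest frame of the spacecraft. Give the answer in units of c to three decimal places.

+0.568c

Invert the composition law: u' = (u − v)/(1 − uv/c²).
u' = (0.825 − 0.484) / (1 − (0.825)(0.484)) = 0.3410/0.6007 = 0.5677.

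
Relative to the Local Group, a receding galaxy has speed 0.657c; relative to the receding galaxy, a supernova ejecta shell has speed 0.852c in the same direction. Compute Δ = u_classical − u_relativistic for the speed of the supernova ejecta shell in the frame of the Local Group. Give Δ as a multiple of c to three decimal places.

Δ = 0.542c

Galilean: u_cl = 0.852 + 0.657 = 1.5090.
Relativistic: u_rel = (0.852 + 0.657) / (1 + 0.852·0.657) = 1.5090/1.5598 = 0.9675.
Δ = 1.5090 − 0.9675 = 0.5415.
(The classical prediction exceeds c; the relativistic result does not.)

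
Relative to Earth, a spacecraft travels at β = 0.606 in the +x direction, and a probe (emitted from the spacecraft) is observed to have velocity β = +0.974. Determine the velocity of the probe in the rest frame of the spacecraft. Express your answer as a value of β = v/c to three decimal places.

Invert the composition law: u' = (u − v)/(1 − uv/c²).
u' = (0.974 − 0.606) / (1 − (0.974)(0.606)) = 0.3680/0.4098 = 0.8981.

β = +0.898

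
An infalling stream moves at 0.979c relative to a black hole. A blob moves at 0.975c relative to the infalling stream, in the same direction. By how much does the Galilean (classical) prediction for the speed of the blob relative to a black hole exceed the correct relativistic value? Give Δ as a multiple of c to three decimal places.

Galilean: u_cl = 0.975 + 0.979 = 1.9540.
Relativistic: u_rel = (0.975 + 0.979) / (1 + 0.975·0.979) = 1.9540/1.9545 = 0.9997.
Δ = 1.9540 − 0.9997 = 0.9543.
(The classical prediction exceeds c; the relativistic result does not.)

Δ = 0.954c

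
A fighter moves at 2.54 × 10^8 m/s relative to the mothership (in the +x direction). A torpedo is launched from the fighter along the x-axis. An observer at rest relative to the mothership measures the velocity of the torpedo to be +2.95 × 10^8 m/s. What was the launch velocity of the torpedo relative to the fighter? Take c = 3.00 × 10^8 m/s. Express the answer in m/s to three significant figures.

v = 0.847c, u = 0.983c.
Invert the composition law: u' = (u − v)/(1 − uv/c²).
u' = (0.983 − 0.847) / (1 − (0.983)(0.847)) = 0.1367/0.1674 = 0.8162.
u' = 0.8162 × 3.00 × 10^8 m/s.

+2.45 × 10^8 m/s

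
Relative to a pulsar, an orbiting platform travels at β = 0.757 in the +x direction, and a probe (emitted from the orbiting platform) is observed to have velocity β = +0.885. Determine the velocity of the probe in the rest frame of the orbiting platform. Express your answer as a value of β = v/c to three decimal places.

β = +0.388

Invert the composition law: u' = (u − v)/(1 − uv/c²).
u' = (0.885 − 0.757) / (1 − (0.885)(0.757)) = 0.1280/0.3301 = 0.3878.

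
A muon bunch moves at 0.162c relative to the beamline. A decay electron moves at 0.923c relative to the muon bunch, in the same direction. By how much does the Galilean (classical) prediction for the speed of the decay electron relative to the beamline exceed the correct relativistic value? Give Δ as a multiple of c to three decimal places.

Δ = 0.141c

Galilean: u_cl = 0.923 + 0.162 = 1.0850.
Relativistic: u_rel = (0.923 + 0.162) / (1 + 0.923·0.162) = 1.0850/1.1495 = 0.9439.
Δ = 1.0850 − 0.9439 = 0.1411.
(The classical prediction exceeds c; the relativistic result does not.)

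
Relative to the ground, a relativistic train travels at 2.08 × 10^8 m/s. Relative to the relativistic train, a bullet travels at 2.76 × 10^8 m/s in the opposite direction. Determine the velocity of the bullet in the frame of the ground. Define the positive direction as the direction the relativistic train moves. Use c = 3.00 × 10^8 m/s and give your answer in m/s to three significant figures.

-1.88 × 10^8 m/s

In units of c (dividing by 3.00 × 10^8 m/s): v = 0.693, u' = -0.920.
u = (u' + v)/(1 + u'v/c²):
u = (-0.920 + 0.693) / (1 + (-0.920)·0.693) = -0.2267/0.3621 = -0.6259
(Galilean addition would give -0.227c.)
Converting back: u = -0.6259 × 3.00 × 10^8 m/s.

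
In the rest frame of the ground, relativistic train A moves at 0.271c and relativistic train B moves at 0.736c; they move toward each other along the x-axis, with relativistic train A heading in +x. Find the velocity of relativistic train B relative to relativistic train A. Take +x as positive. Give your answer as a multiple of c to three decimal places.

-0.840c

β_A = 0.271, β_B = -0.736.
Transform to A's frame with the inverse velocity-addition law: u' = (u − v)/(1 − uv/c²), taking u = β_B and v = β_A.
u' = (-0.736 − 0.271) / (1 − (0.271)(-0.736)) = -1.0070/1.1995 = -0.8395.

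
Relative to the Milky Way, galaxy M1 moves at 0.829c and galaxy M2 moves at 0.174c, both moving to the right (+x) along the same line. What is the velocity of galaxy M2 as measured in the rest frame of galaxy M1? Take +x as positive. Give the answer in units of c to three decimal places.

-0.765c

β_A = 0.829, β_B = 0.174.
Transform to A's frame with the inverse velocity-addition law: u' = (u − v)/(1 − uv/c²), taking u = β_B and v = β_A.
u' = (0.174 − 0.829) / (1 − (0.829)(0.174)) = -0.6550/0.8558 = -0.7654.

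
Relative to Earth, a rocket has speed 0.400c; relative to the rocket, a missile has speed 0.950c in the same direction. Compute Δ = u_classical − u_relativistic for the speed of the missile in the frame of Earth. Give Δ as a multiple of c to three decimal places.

Δ = 0.372c

Galilean: u_cl = 0.950 + 0.400 = 1.3500.
Relativistic: u_rel = (0.950 + 0.400) / (1 + 0.950·0.400) = 1.3500/1.3800 = 0.9783.
Δ = 1.3500 − 0.9783 = 0.3717.
(The classical prediction exceeds c; the relativistic result does not.)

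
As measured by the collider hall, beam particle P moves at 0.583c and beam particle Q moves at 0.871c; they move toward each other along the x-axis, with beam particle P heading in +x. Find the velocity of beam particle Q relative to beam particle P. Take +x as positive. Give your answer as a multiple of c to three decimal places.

-0.964c

β_A = 0.583, β_B = -0.871.
Transform to A's frame with the inverse velocity-addition law: u' = (u − v)/(1 − uv/c²), taking u = β_B and v = β_A.
u' = (-0.871 − 0.583) / (1 − (0.583)(-0.871)) = -1.4540/1.5078 = -0.9643.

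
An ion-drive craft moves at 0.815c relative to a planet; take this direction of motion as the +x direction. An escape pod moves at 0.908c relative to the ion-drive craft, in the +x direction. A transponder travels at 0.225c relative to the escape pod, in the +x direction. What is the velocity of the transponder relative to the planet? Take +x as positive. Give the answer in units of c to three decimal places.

Apply u = (u' + v)/(1 + u'v/c²) successively, working outward toward the planet.
Start: velocity of the ion-drive craft relative to the planet = 0.8150c.
Compose with the escape pod (u' = 0.908 in the ion-drive craft frame): u_1 = (0.908 + 0.815) / (1 + 0.908·0.815) = 1.7230/1.7400 = 0.9902.
Compose with the transponder (u' = 0.225 in the escape pod frame): u_2 = (0.225 + 0.990) / (1 + 0.225·0.990) = 1.2152/1.2228 = 0.9938.

0.994c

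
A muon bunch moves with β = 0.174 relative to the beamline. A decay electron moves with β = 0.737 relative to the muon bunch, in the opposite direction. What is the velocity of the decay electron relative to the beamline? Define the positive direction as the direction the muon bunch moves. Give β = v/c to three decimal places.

β = -0.646

With v = 0.174 and u' = -0.737 (in units of c),
u = (u' + v)/(1 + u'v/c²):
u = (-0.737 + 0.174) / (1 + (-0.737)·0.174) = -0.5630/0.8718 = -0.6458
(Galilean addition would give -0.563c.)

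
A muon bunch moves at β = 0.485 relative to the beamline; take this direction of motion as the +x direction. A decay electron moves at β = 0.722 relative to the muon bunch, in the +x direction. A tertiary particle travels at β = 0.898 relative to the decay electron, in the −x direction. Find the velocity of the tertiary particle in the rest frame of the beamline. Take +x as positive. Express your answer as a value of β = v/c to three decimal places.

β = -0.020

Apply u = (u' + v)/(1 + u'v/c²) successively, working outward toward the beamline.
Start: velocity of the muon bunch relative to the beamline = 0.4850c.
Compose with the decay electron (u' = 0.722 in the muon bunch frame): u_1 = (0.722 + 0.485) / (1 + 0.722·0.485) = 1.2070/1.3502 = 0.8940.
Compose with the tertiary particle (u' = -0.898 in the decay electron frame): u_2 = (-0.898 + 0.894) / (1 + (-0.898)·0.894) = -0.0040/0.1972 = -0.0205.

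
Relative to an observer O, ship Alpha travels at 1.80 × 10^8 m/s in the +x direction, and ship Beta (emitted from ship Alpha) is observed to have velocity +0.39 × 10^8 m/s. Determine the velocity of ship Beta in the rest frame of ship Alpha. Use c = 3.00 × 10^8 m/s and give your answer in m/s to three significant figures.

v = 0.600c, u = 0.130c.
Invert the composition law: u' = (u − v)/(1 − uv/c²).
u' = (0.130 − 0.600) / (1 − (0.130)(0.600)) = -0.4700/0.9220 = -0.5098.
u' = -0.5098 × 3.00 × 10^8 m/s.

-1.53 × 10^8 m/s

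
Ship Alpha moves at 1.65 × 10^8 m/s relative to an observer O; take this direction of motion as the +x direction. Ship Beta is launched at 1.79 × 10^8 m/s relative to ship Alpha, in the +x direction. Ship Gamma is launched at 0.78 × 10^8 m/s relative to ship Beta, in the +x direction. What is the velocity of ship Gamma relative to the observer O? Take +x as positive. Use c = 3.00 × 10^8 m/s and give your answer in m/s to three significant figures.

2.75 × 10^8 m/s

Apply u = (u' + v)/(1 + u'v/c²) successively, working outward toward the observer O.
(Dividing each given speed by c = 3.00 × 10^8 m/s to work in units of c.)
Start: velocity of ship Alpha relative to the observer O = 0.5500c.
Compose with ship Beta (u' = 0.597 in ship Alpha frame): u_1 = (0.597 + 0.550) / (1 + 0.597·0.550) = 1.1467/1.3282 = 0.8633.
Compose with ship Gamma (u' = 0.260 in ship Beta frame): u_2 = (0.260 + 0.863) / (1 + 0.260·0.863) = 1.1233/1.2245 = 0.9174.
So u = 0.9174 × 3.00 × 10^8 m/s.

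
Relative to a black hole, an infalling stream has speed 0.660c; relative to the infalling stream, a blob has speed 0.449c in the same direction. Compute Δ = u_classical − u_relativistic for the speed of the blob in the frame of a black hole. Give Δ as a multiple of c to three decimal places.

Δ = 0.254c

Galilean: u_cl = 0.449 + 0.660 = 1.1090.
Relativistic: u_rel = (0.449 + 0.660) / (1 + 0.449·0.660) = 1.1090/1.2963 = 0.8555.
Δ = 1.1090 − 0.8555 = 0.2535.
(The classical prediction exceeds c; the relativistic result does not.)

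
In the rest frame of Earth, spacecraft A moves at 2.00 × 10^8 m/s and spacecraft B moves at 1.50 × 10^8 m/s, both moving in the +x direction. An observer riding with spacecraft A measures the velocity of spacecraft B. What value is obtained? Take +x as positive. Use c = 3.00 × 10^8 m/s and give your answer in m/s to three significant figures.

β_A = 0.667, β_B = 0.500 (dividing each by c = 3.00 × 10^8 m/s).
Transform to A's frame with the inverse velocity-addition law: u' = (u − v)/(1 − uv/c²), taking u = β_B and v = β_A.
u' = (0.500 − 0.667) / (1 − (0.667)(0.500)) = -0.1667/0.6667 = -0.2500.
u' = -0.2500 × 3.00 × 10^8 m/s.

-7.50 × 10^7 m/s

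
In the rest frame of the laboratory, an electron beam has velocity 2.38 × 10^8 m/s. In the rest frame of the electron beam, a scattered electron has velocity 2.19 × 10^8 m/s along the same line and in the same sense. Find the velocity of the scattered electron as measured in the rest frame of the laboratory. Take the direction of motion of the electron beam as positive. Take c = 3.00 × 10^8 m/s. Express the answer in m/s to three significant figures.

2.89 × 10^8 m/s

In units of c (dividing by 3.00 × 10^8 m/s): v = 0.793, u' = 0.730.
u = (u' + v)/(1 + u'v/c²):
u = (0.730 + 0.793) / (1 + 0.730·0.793) = 1.5233/1.5791 = 0.9647
Converting back: u = 0.9647 × 3.00 × 10^8 m/s.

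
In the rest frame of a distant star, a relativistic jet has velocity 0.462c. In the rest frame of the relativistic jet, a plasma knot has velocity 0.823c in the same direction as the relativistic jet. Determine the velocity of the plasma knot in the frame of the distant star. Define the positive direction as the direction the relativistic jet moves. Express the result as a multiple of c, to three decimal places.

With v = 0.462 and u' = 0.823 (in units of c),
u = (u' + v)/(1 + u'v/c²):
u = (0.823 + 0.462) / (1 + 0.823·0.462) = 1.2850/1.3802 = 0.9310
(Galilean addition would give +1.285c, exceeding c.)

0.931c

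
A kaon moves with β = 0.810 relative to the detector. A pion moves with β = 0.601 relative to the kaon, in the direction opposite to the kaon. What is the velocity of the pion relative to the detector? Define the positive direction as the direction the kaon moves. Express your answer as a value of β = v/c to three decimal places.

β = +0.407

With v = 0.810 and u' = -0.601 (in units of c),
u = (u' + v)/(1 + u'v/c²):
u = (-0.601 + 0.810) / (1 + (-0.601)·0.810) = 0.2090/0.5132 = 0.4073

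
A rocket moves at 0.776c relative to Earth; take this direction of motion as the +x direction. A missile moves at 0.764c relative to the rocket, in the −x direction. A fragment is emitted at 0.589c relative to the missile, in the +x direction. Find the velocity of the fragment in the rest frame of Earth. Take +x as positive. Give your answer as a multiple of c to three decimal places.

Apply u = (u' + v)/(1 + u'v/c²) successively, working outward toward Earth.
Start: velocity of the rocket relative to Earth = 0.7760c.
Compose with the missile (u' = -0.764 in the rocket frame): u_1 = (-0.764 + 0.776) / (1 + (-0.764)·0.776) = 0.0120/0.4071 = 0.0295.
Compose with the fragment (u' = 0.589 in the missile frame): u_2 = (0.589 + 0.029) / (1 + 0.589·0.029) = 0.6185/1.0174 = 0.6079.

+0.608c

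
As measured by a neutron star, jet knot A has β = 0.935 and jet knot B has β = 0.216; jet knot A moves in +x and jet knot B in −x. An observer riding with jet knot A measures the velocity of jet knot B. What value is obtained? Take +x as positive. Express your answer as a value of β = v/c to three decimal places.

β = -0.958

β_A = 0.935, β_B = -0.216.
Transform to A's frame with the inverse velocity-addition law: u' = (u − v)/(1 − uv/c²), taking u = β_B and v = β_A.
u' = (-0.216 − 0.935) / (1 − (0.935)(-0.216)) = -1.1510/1.2020 = -0.9576.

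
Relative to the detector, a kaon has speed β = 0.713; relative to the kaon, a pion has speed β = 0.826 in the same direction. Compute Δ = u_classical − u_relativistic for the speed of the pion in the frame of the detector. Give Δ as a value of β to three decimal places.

Galilean: u_cl = 0.826 + 0.713 = 1.5390.
Relativistic: u_rel = (0.826 + 0.713) / (1 + 0.826·0.713) = 1.5390/1.5889 = 0.9686.
Δ = 1.5390 − 0.9686 = 0.5704.
(The classical prediction exceeds c; the relativistic result does not.)

Δ = 0.570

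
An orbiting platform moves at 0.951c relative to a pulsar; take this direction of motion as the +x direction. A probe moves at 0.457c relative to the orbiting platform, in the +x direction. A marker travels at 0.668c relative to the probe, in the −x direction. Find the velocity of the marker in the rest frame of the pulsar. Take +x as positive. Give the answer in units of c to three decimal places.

Apply u = (u' + v)/(1 + u'v/c²) successively, working outward toward the pulsar.
Start: velocity of the orbiting platform relative to the pulsar = 0.9510c.
Compose with the probe (u' = 0.457 in the orbiting platform frame): u_1 = (0.457 + 0.951) / (1 + 0.457·0.951) = 1.4080/1.4346 = 0.9815.
Compose with the marker (u' = -0.668 in the probe frame): u_2 = (-0.668 + 0.981) / (1 + (-0.668)·0.981) = 0.3135/0.3444 = 0.9102.

+0.910c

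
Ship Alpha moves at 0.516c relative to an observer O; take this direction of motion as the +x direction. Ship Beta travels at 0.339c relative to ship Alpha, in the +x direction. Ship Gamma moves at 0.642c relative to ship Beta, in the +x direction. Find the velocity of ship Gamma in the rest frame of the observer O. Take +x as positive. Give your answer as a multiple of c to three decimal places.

0.934c

Apply u = (u' + v)/(1 + u'v/c²) successively, working outward toward the observer O.
Start: velocity of ship Alpha relative to the observer O = 0.5160c.
Compose with ship Beta (u' = 0.339 in ship Alpha frame): u_1 = (0.339 + 0.516) / (1 + 0.339·0.516) = 0.8550/1.1749 = 0.7277.
Compose with ship Gamma (u' = 0.642 in ship Beta frame): u_2 = (0.642 + 0.728) / (1 + 0.642·0.728) = 1.3697/1.4672 = 0.9336.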